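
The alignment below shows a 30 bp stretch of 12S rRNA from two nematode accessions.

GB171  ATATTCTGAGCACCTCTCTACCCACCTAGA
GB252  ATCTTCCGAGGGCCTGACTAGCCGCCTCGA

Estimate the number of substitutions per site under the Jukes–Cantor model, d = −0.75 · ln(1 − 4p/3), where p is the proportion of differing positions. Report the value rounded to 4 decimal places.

Differing sites — 3:A/C; 7:T/C; 11:C/G; 12:A/G; 16:C/G; 17:T/A; 21:C/G; 24:A/G; 28:A/C.
p = 9/30 = 0.300000.
d = −0.75 · ln(1 − (4/3)·0.300000) = −0.75 · ln(0.600000) = −0.75 · (-0.510826) = 0.3831.

0.3831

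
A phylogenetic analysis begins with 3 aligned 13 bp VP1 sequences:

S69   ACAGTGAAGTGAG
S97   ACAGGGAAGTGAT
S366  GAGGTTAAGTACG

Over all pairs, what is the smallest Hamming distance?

Pairwise Hamming distances:
  S69 vs S97: 2
  S69 vs S366: 6
  S97 vs S366: 8
The smallest is 2, between S69 and S97.

2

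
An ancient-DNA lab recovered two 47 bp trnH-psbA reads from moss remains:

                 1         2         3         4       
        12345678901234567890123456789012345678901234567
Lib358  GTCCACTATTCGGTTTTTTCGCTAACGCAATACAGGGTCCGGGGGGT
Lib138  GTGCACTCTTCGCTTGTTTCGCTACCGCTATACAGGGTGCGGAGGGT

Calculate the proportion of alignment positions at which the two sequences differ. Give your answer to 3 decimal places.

0.170

Mismatches occur at site 3 (C↔G), site 8 (A↔C), site 13 (G↔C), site 16 (T↔G), site 25 (A↔C), site 29 (A↔T), site 39 (C↔G), site 43 (G↔A).
There are 8 differences over 47 sites, so p = 8/47 = 0.170.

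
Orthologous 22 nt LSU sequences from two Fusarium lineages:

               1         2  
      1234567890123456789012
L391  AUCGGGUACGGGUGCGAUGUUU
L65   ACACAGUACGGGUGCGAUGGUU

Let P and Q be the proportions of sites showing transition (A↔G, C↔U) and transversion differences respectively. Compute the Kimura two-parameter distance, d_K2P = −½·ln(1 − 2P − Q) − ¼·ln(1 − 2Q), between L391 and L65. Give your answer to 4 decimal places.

Differing sites — 2:U/C (Ti); 3:C/A (Tv); 4:G/C (Tv); 5:G/A (Ti); 20:U/G (Tv).
Of the 5 differences, 2 transitions and 3 transversions over 22 sites: P = 2/22 = 0.090909, Q = 3/22 = 0.136364.
d = −0.5·ln(0.681818) − 0.25·ln(0.727272) = −0.5·(-0.382993) − 0.25·(-0.318455) = 0.2711.

0.2711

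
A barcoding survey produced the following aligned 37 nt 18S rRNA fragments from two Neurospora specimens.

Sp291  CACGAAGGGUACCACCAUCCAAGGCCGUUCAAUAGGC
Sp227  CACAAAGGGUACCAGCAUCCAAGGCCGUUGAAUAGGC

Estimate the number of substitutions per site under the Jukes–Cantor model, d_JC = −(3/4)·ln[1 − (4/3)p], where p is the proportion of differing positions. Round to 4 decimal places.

0.0858

The sequences differ at positions 4 (G/A), 15 (C/G), 30 (C/G).
p = 3/37 = 0.081081.
d = −0.75 · ln(1 − (4/3)·0.081081) = −0.75 · ln(0.891892) = −0.75 · (-0.114410) = 0.0858.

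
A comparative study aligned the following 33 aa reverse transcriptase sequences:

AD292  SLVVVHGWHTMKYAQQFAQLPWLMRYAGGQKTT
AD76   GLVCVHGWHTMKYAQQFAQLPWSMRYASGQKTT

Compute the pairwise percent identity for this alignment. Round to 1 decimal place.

87.9%

The sequences differ at positions 1 (S/G), 4 (V/C), 23 (L/S), 28 (G/S).
29 of the 33 sites match, so the percent identity is 29/33 × 100 = 87.9%.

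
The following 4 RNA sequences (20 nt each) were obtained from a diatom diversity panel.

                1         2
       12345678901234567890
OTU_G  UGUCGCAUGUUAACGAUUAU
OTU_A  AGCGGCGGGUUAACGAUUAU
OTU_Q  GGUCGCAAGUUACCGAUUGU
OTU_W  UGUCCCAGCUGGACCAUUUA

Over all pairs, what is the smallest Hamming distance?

Pairwise Hamming distances:
  OTU_G vs OTU_A: 5
  OTU_G vs OTU_Q: 4
  OTU_G vs OTU_W: 8
  OTU_A vs OTU_Q: 7
  OTU_A vs OTU_W: 11
  OTU_Q vs OTU_W: 10
The smallest is 4, between OTU_G and OTU_Q.

4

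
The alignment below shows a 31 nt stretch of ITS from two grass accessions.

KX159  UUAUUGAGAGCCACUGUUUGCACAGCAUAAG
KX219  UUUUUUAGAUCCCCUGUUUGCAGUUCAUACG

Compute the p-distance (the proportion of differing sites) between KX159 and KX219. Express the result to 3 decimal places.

The sequences differ at positions 3 (A/U), 6 (G/U), 10 (G/U), 13 (A/C), 23 (C/G), 24 (A/U), 25 (G/U), 30 (A/C).
There are 8 differences over 31 sites, so p = 8/31 = 0.258.

0.258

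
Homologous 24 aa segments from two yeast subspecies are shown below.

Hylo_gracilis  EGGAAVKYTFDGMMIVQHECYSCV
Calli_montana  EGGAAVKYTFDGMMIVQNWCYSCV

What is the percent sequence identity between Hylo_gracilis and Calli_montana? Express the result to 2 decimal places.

91.67%

The sequences differ at positions 18 (H/N), 19 (E/W).
22 of the 24 sites match, so the percent identity is 22/24 × 100 = 91.67%.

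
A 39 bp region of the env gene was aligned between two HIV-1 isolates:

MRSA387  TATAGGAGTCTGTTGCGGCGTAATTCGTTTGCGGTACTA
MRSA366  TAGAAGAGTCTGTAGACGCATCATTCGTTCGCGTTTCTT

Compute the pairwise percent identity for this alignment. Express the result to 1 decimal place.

71.8%

The sequences differ at positions 3 (T/G), 5 (G/A), 14 (T/A), 16 (C/A), 17 (G/C), 20 (G/A), 22 (A/C), 30 (T/C), 34 (G/T), 36 (A/T), 39 (A/T).
28 of the 39 sites match, so the percent identity is 28/39 × 100 = 71.8%.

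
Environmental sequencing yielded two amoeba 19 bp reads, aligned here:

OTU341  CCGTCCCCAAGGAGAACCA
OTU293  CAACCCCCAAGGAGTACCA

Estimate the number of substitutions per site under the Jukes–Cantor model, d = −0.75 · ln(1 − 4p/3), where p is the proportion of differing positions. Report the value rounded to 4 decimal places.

0.2471

The sequences differ at positions 2 (C/A), 3 (G/A), 4 (T/C), 15 (A/T).
p = 4/19 = 0.210526.
d = −0.75 · ln(1 − (4/3)·0.210526) = −0.75 · ln(0.719299) = −0.75 · (-0.329478) = 0.2471.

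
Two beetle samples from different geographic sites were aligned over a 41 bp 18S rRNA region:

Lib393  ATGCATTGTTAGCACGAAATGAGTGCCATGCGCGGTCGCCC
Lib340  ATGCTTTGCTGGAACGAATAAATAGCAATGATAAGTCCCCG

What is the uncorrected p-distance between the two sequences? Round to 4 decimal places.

0.3902

Differing sites — 5:A/T; 9:T/C; 11:A/G; 13:C/A; 19:A/T; 20:T/A; 21:G/A; 23:G/T; 24:T/A; 27:C/A; 31:C/A; 32:G/T; 33:C/A; 34:G/A; 38:G/C; 41:C/G.
There are 16 differences over 41 sites, so p = 16/41 = 0.3902.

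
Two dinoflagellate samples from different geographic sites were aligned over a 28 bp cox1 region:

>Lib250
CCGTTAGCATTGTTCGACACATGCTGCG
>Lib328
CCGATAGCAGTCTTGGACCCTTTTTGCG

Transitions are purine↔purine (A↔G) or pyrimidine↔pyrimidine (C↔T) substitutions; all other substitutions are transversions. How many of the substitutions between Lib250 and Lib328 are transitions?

The sequences differ at positions 4 (T/A, transversion), 10 (T/G, transversion), 12 (G/C, transversion), 15 (C/G, transversion), 19 (A/C, transversion), 21 (A/T, transversion), 23 (G/T, transversion), 24 (C/T, transition).
Of the 8 differences, 1 transition and 7 transversions, so the answer is 1.

1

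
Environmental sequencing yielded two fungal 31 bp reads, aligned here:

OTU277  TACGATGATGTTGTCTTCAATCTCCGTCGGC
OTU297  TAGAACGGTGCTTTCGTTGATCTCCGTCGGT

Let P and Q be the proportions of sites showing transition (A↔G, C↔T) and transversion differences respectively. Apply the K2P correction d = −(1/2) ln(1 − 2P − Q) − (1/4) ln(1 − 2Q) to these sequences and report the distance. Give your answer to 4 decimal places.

Differing sites — 3:C/G (Tv); 4:G/A (Ti); 6:T/C (Ti); 8:A/G (Ti); 11:T/C (Ti); 13:G/T (Tv); 16:T/G (Tv); 18:C/T (Ti); 19:A/G (Ti); 31:C/T (Ti).
Of the 10 differences, 7 transitions and 3 transversions over 31 sites: P = 7/31 = 0.225806, Q = 3/31 = 0.096774.
d = −0.5·ln(0.451614) − 0.25·ln(0.806452) = −0.5·(-0.794927) − 0.25·(-0.215111) = 0.4512.

0.4512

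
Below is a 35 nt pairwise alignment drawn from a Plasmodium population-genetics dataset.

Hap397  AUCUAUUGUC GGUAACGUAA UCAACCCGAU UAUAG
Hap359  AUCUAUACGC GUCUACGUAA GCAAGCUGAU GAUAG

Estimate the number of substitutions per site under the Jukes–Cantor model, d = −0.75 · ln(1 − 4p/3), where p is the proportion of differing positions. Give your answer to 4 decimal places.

The sequences differ at positions 7 (U/A), 8 (G/C), 9 (U/G), 12 (G/U), 13 (U/C), 14 (A/U), 21 (U/G), 25 (C/G), 27 (C/U), 31 (U/G).
p = 10/35 = 0.285714.
d = −0.75 · ln(1 − (4/3)·0.285714) = −0.75 · ln(0.619048) = −0.75 · (-0.479572) = 0.3597.

0.3597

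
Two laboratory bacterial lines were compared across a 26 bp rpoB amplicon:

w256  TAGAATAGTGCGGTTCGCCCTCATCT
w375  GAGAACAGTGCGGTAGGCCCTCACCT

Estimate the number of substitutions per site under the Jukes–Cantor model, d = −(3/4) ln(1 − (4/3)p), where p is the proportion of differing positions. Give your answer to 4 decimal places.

The sequences differ at positions 1 (T/G), 6 (T/C), 15 (T/A), 16 (C/G), 24 (T/C).
p = 5/26 = 0.192308.
d = −0.75 · ln(1 − (4/3)·0.192308) = −0.75 · ln(0.743589) = −0.75 · (-0.296267) = 0.2222.

0.2222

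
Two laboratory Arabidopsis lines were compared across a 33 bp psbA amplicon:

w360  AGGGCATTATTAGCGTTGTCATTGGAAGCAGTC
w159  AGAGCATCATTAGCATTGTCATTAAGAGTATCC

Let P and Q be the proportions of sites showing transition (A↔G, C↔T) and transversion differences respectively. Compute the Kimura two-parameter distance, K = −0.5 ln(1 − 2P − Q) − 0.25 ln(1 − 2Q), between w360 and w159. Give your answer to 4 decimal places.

0.3776

Mismatches occur at site 3 (G/A, transition), site 8 (T/C, transition), site 15 (G/A, transition), site 24 (G/A, transition), site 25 (G/A, transition), site 26 (A/G, transition), site 29 (C/T, transition), site 31 (G/T, transversion), site 32 (T/C, transition).
Of the 9 differences, 8 transitions and 1 transversion over 33 sites: P = 8/33 = 0.242424, Q = 1/33 = 0.030303.
d = −0.5·ln(0.484849) − 0.25·ln(0.939394) = −0.5·(-0.723918) − 0.25·(-0.062520) = 0.3776.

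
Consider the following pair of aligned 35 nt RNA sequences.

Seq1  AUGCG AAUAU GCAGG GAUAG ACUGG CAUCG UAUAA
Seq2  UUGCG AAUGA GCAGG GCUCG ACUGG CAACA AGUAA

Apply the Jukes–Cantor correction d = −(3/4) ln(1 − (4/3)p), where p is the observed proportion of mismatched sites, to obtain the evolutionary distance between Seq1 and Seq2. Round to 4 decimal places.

0.3149

The sequences differ at positions 1 (A/U), 9 (A/G), 10 (U/A), 17 (A/C), 19 (A/C), 28 (U/A), 30 (G/A), 31 (U/A), 32 (A/G).
p = 9/35 = 0.257143.
d = −0.75 · ln(1 − (4/3)·0.257143) = −0.75 · ln(0.657143) = −0.75 · (-0.419854) = 0.3149.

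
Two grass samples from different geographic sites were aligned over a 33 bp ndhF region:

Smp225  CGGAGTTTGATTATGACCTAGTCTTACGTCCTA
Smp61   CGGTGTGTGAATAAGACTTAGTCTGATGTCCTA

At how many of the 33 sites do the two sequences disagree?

Mismatches occur at site 4 (A↔T), site 7 (T↔G), site 11 (T↔A), site 14 (T↔A), site 18 (C↔T), site 25 (T↔G), site 27 (C↔T).
That gives 7 mismatches out of 33 aligned sites, so the Hamming distance is 7.

7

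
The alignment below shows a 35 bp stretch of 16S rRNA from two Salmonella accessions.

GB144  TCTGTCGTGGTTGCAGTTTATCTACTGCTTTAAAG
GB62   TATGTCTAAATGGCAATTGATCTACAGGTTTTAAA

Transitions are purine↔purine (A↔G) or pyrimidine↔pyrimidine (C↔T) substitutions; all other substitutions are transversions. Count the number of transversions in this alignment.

Mismatches occur at site 2 (C↔A, transversion), site 7 (G↔T, transversion), site 8 (T↔A, transversion), site 9 (G↔A, transition), site 10 (G↔A, transition), site 12 (T↔G, transversion), site 16 (G↔A, transition), site 19 (T↔G, transversion), site 26 (T↔A, transversion), site 28 (C↔G, transversion), site 32 (A↔T, transversion), site 35 (G↔A, transition).
Of the 12 differences, 4 transitions and 8 transversions, so the answer is 8.

8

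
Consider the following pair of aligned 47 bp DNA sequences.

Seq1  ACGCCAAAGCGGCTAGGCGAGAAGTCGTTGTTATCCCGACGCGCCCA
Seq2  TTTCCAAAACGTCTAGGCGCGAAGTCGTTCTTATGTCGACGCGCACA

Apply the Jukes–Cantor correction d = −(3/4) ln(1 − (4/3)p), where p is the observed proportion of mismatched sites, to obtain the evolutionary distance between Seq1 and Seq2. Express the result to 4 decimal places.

The sequences differ at positions 1 (A/T), 2 (C/T), 3 (G/T), 9 (G/A), 12 (G/T), 20 (A/C), 30 (G/C), 35 (C/G), 36 (C/T), 45 (C/A).
p = 10/47 = 0.212766.
d = −0.75 · ln(1 − (4/3)·0.212766) = −0.75 · ln(0.716312) = −0.75 · (-0.333639) = 0.2502.

0.2502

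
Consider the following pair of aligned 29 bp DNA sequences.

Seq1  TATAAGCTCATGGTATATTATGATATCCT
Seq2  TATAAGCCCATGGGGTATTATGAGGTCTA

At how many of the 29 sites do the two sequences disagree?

7

Differing sites — 8:T/C; 14:T/G; 15:A/G; 24:T/G; 25:A/G; 28:C/T; 29:T/A.
That gives 7 mismatches out of 29 aligned sites, so the Hamming distance is 7.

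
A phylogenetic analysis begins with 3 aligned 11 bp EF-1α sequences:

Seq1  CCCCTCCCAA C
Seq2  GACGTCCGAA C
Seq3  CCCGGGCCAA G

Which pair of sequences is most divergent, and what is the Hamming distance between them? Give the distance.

6

Pairwise Hamming distances:
  Seq1 vs Seq2: 4
  Seq1 vs Seq3: 4
  Seq2 vs Seq3: 6
The largest is 6, between Seq2 and Seq3.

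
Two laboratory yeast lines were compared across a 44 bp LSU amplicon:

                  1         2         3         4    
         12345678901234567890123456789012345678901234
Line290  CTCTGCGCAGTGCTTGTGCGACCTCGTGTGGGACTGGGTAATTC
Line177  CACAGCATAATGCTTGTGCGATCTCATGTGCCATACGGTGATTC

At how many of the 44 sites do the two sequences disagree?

Mismatches occur at site 2 (T/A), site 4 (T/A), site 7 (G/A), site 8 (C/T), site 10 (G/A), site 22 (C/T), site 26 (G/A), site 31 (G/C), site 32 (G/C), site 34 (C/T), site 35 (T/A), site 36 (G/C), site 40 (A/G).
That gives 13 mismatches out of 44 aligned sites, so the Hamming distance is 13.

13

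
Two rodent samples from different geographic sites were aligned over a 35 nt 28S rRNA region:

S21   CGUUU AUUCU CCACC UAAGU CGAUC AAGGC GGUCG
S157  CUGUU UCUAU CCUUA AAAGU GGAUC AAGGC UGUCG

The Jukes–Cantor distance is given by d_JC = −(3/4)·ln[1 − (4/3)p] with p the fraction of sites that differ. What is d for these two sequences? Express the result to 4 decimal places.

0.4073

Mismatches occur at site 2 (G→U), site 3 (U→G), site 6 (A→U), site 7 (U→C), site 9 (C→A), site 13 (A→U), site 14 (C→U), site 15 (C→A), site 16 (U→A), site 21 (C→G), site 31 (G→U).
p = 11/35 = 0.314286.
d = −0.75 · ln(1 − (4/3)·0.314286) = −0.75 · ln(0.580952) = −0.75 · (-0.543087) = 0.4073.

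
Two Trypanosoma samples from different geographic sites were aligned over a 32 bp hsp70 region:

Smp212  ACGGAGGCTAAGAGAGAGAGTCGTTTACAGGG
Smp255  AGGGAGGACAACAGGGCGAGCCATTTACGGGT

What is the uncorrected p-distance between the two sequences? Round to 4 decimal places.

0.3125

Differing sites — 2:C/G; 8:C/A; 9:T/C; 12:G/C; 15:A/G; 17:A/C; 21:T/C; 23:G/A; 29:A/G; 32:G/T.
There are 10 differences over 32 sites, so p = 10/32 = 0.3125.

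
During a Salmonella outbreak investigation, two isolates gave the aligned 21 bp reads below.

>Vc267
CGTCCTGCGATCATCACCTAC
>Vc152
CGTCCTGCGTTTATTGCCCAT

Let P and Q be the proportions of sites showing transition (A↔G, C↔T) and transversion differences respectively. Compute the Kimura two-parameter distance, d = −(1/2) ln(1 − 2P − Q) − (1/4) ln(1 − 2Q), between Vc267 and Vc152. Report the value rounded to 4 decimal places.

0.3960

Differing sites — 10:A/T (Tv); 12:C/T (Ti); 15:C/T (Ti); 16:A/G (Ti); 19:T/C (Ti); 21:C/T (Ti).
Of the 6 differences, 5 transitions and 1 transversion over 21 sites: P = 5/21 = 0.238095, Q = 1/21 = 0.047619.
d = −0.5·ln(0.476191) − 0.25·ln(0.904762) = −0.5·(-0.741936) − 0.25·(-0.100083) = 0.3960.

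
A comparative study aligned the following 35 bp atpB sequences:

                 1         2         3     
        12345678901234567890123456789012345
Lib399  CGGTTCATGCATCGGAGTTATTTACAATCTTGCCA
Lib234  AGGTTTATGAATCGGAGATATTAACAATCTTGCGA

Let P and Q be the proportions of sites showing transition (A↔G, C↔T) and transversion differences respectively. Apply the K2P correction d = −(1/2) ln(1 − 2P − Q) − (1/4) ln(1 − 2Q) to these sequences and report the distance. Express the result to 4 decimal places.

The sequences differ at positions 1 (C/A, transversion), 6 (C/T, transition), 10 (C/A, transversion), 18 (T/A, transversion), 23 (T/A, transversion), 34 (C/G, transversion).
Of the 6 differences, 1 transition and 5 transversions over 35 sites: P = 1/35 = 0.028571, Q = 5/35 = 0.142857.
d = −0.5·ln(0.800001) − 0.25·ln(0.714286) = −0.5·(-0.223142) − 0.25·(-0.336472) = 0.1957.

0.1957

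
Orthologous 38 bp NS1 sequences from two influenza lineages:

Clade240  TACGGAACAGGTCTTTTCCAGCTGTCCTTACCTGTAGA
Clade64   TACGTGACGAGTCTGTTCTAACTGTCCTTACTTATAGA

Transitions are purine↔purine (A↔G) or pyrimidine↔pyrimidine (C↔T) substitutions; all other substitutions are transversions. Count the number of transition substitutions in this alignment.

7

The sequences differ at positions 5 (G/T, transversion), 6 (A/G, transition), 9 (A/G, transition), 10 (G/A, transition), 15 (T/G, transversion), 19 (C/T, transition), 21 (G/A, transition), 32 (C/T, transition), 34 (G/A, transition).
Of the 9 differences, 7 transitions and 2 transversions, so the answer is 7.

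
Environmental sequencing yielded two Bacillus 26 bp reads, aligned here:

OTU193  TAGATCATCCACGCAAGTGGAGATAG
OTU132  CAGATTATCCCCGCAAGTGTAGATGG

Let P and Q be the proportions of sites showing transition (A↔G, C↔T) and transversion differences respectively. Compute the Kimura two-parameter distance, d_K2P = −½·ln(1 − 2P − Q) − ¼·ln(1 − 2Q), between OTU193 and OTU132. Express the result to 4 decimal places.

The sequences differ at positions 1 (T/C, transition), 6 (C/T, transition), 11 (A/C, transversion), 20 (G/T, transversion), 25 (A/G, transition).
Of the 5 differences, 3 transitions and 2 transversions over 26 sites: P = 3/26 = 0.115385, Q = 2/26 = 0.076923.
d = −0.5·ln(0.692307) − 0.25·ln(0.846154) = −0.5·(-0.367726) − 0.25·(-0.167054) = 0.2256.

0.2256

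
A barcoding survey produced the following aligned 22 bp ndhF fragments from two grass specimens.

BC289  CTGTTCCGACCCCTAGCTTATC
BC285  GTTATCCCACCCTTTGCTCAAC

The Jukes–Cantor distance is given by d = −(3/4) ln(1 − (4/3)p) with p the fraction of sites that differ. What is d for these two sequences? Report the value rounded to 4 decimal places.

Mismatches occur at site 1 (C→G), site 3 (G→T), site 4 (T→A), site 8 (G→C), site 13 (C→T), site 15 (A→T), site 19 (T→C), site 21 (T→A).
p = 8/22 = 0.363636.
d = −0.75 · ln(1 − (4/3)·0.363636) = −0.75 · ln(0.515152) = −0.75 · (-0.663293) = 0.4975.

0.4975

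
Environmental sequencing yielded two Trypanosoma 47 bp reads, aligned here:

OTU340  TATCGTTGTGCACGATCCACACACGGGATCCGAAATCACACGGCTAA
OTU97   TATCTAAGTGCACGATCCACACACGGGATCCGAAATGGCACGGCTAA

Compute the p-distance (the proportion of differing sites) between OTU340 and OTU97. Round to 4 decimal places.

Mismatches occur at site 5 (G↔T), site 6 (T↔A), site 7 (T↔A), site 37 (C↔G), site 38 (A↔G).
There are 5 differences over 47 sites, so p = 5/47 = 0.1064.

0.1064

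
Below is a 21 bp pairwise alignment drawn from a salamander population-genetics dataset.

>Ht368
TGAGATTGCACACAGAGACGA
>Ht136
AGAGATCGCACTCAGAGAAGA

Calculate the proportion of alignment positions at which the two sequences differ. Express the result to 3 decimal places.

0.190

The sequences differ at positions 1 (T/A), 7 (T/C), 12 (A/T), 19 (C/A).
There are 4 differences over 21 sites, so p = 4/21 = 0.190.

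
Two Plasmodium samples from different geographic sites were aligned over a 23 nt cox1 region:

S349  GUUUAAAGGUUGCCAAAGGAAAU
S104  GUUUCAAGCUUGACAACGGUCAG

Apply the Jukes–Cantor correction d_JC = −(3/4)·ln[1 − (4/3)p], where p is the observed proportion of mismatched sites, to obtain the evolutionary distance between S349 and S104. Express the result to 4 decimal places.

Differing sites — 5:A/C; 9:G/C; 13:C/A; 17:A/C; 20:A/U; 21:A/C; 23:U/G.
p = 7/23 = 0.304348.
d = −0.75 · ln(1 − (4/3)·0.304348) = −0.75 · ln(0.594203) = −0.75 · (-0.520534) = 0.3904.

0.3904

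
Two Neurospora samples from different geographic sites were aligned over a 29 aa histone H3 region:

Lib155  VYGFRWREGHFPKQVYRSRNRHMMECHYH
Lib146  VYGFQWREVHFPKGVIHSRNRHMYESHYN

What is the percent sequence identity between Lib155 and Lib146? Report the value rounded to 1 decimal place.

72.4%

The sequences differ at positions 5 (R/Q), 9 (G/V), 14 (Q/G), 16 (Y/I), 17 (R/H), 24 (M/Y), 26 (C/S), 29 (H/N).
21 of the 29 sites match, so the percent identity is 21/29 × 100 = 72.4%.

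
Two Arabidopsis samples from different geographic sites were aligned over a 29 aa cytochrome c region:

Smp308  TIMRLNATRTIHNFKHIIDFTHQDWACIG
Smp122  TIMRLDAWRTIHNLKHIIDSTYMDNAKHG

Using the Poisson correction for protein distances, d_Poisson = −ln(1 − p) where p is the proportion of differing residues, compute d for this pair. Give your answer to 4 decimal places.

Differing sites — 6:N/D; 8:T/W; 14:F/L; 20:F/S; 22:H/Y; 23:Q/M; 25:W/N; 27:C/K; 28:I/H.
p = 9/29 = 0.310345.
d = −ln(1 − 0.310345) = −ln(0.689655) = 0.3716.

0.3716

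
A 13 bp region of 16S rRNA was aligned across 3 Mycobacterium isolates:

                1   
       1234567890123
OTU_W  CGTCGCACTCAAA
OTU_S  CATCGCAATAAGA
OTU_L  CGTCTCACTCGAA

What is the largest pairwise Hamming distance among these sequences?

Pairwise Hamming distances:
  OTU_W vs OTU_S: 4
  OTU_W vs OTU_L: 2
  OTU_S vs OTU_L: 6
The largest is 6, between OTU_S and OTU_L.

6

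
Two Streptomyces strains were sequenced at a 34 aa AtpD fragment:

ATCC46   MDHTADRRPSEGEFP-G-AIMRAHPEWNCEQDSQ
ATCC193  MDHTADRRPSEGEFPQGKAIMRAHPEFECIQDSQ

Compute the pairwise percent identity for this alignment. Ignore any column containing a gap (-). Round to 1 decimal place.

Excluding the 2 gap columns leaves 32 comparable sites.
Mismatches occur at site 27 (W→F), site 28 (N→E), site 30 (E→I).
29 of the 32 comparable sites match, so the percent identity is 29/32 × 100 = 90.6%.

90.6%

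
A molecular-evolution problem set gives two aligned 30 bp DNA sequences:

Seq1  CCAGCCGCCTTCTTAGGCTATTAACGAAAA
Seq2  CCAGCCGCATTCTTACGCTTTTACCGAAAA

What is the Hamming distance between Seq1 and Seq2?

Mismatches occur at site 9 (C/A), site 16 (G/C), site 20 (A/T), site 24 (A/C).
That gives 4 mismatches out of 30 aligned sites, so the Hamming distance is 4.

4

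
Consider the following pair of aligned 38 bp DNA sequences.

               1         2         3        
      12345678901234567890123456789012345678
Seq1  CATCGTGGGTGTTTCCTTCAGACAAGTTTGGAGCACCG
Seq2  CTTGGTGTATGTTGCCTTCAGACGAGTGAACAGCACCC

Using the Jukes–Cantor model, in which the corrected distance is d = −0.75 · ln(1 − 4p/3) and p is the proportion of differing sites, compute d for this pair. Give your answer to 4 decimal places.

0.3658

The sequences differ at positions 2 (A/T), 4 (C/G), 8 (G/T), 9 (G/A), 14 (T/G), 24 (A/G), 28 (T/G), 29 (T/A), 30 (G/A), 31 (G/C), 38 (G/C).
p = 11/38 = 0.289474.
d = −0.75 · ln(1 − (4/3)·0.289474) = −0.75 · ln(0.614035) = −0.75 · (-0.487703) = 0.3658.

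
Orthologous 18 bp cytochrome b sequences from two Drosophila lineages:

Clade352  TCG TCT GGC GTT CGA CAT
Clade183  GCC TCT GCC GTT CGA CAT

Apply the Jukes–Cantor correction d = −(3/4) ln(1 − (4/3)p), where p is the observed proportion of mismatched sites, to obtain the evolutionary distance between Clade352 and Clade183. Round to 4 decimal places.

0.1885

Differing sites — 1:T/G; 3:G/C; 8:G/C.
p = 3/18 = 0.166667.
d = −0.75 · ln(1 − (4/3)·0.166667) = −0.75 · ln(0.777777) = −0.75 · (-0.251315) = 0.1885.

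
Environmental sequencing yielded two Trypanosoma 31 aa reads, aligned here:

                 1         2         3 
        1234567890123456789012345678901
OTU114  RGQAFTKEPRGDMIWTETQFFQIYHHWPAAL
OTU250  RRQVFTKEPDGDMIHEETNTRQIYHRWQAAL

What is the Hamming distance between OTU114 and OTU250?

The sequences differ at positions 2 (G/R), 4 (A/V), 10 (R/D), 15 (W/H), 16 (T/E), 19 (Q/N), 20 (F/T), 21 (F/R), 26 (H/R), 28 (P/Q).
That gives 10 mismatches out of 31 aligned sites, so the Hamming distance is 10.

10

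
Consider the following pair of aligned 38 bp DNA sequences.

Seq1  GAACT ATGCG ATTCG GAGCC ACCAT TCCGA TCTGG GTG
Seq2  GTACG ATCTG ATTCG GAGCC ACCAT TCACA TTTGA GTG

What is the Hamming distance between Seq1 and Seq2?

The sequences differ at positions 2 (A/T), 5 (T/G), 8 (G/C), 9 (C/T), 28 (C/A), 29 (G/C), 32 (C/T), 35 (G/A).
That gives 8 mismatches out of 38 aligned sites, so the Hamming distance is 8.

8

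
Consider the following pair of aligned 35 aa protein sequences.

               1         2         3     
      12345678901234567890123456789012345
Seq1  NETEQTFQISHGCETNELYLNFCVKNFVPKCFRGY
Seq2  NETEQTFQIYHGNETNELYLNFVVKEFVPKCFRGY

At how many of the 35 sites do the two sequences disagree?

The sequences differ at positions 10 (S/Y), 13 (C/N), 23 (C/V), 26 (N/E).
That gives 4 mismatches out of 35 aligned sites, so the Hamming distance is 4.

4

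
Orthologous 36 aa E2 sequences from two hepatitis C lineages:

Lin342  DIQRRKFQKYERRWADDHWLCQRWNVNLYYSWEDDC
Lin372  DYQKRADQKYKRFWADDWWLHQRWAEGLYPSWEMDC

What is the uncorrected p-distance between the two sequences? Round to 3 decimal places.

0.361

The sequences differ at positions 2 (I/Y), 4 (R/K), 6 (K/A), 7 (F/D), 11 (E/K), 13 (R/F), 18 (H/W), 21 (C/H), 25 (N/A), 26 (V/E), 27 (N/G), 30 (Y/P), 34 (D/M).
There are 13 differences over 36 sites, so p = 13/36 = 0.361.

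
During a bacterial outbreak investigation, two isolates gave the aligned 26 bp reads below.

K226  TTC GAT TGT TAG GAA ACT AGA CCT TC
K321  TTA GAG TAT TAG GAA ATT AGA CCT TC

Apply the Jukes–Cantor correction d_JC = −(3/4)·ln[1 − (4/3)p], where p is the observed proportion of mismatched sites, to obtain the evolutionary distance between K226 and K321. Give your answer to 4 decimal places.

0.1722

Mismatches occur at site 3 (C↔A), site 6 (T↔G), site 8 (G↔A), site 17 (C↔T).
p = 4/26 = 0.153846.
d = −0.75 · ln(1 − (4/3)·0.153846) = −0.75 · ln(0.794872) = −0.75 · (-0.229574) = 0.1722.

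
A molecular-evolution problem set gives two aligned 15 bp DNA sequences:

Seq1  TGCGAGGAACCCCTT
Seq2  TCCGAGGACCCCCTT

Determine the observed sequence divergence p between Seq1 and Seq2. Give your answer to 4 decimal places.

0.1333

Differing sites — 2:G/C; 9:A/C.
There are 2 differences over 15 sites, so p = 2/15 = 0.1333.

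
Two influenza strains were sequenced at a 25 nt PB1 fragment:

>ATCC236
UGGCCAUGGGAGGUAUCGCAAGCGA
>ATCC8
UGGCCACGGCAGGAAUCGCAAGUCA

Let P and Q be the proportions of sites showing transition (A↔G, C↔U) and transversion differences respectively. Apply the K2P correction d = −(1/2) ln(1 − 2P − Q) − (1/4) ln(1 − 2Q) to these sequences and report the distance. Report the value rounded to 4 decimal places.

0.2329

Mismatches occur at site 7 (U↔C, transition), site 10 (G↔C, transversion), site 14 (U↔A, transversion), site 23 (C↔U, transition), site 24 (G↔C, transversion).
Of the 5 differences, 2 transitions and 3 transversions over 25 sites: P = 2/25 = 0.080000, Q = 3/25 = 0.120000.
d = −0.5·ln(0.720000) − 0.25·ln(0.760000) = −0.5·(-0.328504) − 0.25·(-0.274437) = 0.2329.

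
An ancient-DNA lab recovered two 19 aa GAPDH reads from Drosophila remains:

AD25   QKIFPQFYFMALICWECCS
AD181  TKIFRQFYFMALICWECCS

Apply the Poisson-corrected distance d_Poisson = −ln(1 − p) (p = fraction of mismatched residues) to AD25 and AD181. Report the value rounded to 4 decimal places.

The sequences differ at positions 1 (Q/T), 5 (P/R).
p = 2/19 = 0.105263.
d = −ln(1 − 0.105263) = −ln(0.894737) = 0.1112.

0.1112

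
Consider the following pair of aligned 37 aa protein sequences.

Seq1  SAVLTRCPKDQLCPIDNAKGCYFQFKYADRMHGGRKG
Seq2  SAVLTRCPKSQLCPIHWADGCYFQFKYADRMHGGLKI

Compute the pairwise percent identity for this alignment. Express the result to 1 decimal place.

The sequences differ at positions 10 (D/S), 16 (D/H), 17 (N/W), 19 (K/D), 35 (R/L), 37 (G/I).
31 of the 37 sites match, so the percent identity is 31/37 × 100 = 83.8%.

83.8%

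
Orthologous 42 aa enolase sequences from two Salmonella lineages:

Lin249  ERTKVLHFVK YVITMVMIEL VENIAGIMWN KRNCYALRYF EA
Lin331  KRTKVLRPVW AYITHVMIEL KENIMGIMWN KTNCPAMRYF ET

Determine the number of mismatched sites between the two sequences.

13

The sequences differ at positions 1 (E/K), 7 (H/R), 8 (F/P), 10 (K/W), 11 (Y/A), 12 (V/Y), 15 (M/H), 21 (V/K), 25 (A/M), 32 (R/T), 35 (Y/P), 37 (L/M), 42 (A/T).
That gives 13 mismatches out of 42 aligned sites, so the Hamming distance is 13.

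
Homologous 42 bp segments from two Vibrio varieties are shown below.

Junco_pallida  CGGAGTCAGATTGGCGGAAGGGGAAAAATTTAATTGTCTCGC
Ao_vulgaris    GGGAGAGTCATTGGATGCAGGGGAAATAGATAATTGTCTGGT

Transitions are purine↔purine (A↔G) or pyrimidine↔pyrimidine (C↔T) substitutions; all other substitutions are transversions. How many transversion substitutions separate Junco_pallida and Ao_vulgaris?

12

Mismatches occur at site 1 (C→G, transversion), site 6 (T→A, transversion), site 7 (C→G, transversion), site 8 (A→T, transversion), site 9 (G→C, transversion), site 15 (C→A, transversion), site 16 (G→T, transversion), site 18 (A→C, transversion), site 27 (A→T, transversion), site 29 (T→G, transversion), site 30 (T→A, transversion), site 40 (C→G, transversion), site 42 (C→T, transition).
Of the 13 differences, 1 transition and 12 transversions, so the answer is 12.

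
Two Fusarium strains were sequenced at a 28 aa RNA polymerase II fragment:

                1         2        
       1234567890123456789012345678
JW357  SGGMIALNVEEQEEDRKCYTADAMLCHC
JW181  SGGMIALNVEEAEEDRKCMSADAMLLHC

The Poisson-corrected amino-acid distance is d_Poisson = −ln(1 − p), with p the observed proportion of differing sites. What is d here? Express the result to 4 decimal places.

Mismatches occur at site 12 (Q↔A), site 19 (Y↔M), site 20 (T↔S), site 26 (C↔L).
p = 4/28 = 0.142857.
d = −ln(1 − 0.142857) = −ln(0.857143) = 0.1542.

0.1542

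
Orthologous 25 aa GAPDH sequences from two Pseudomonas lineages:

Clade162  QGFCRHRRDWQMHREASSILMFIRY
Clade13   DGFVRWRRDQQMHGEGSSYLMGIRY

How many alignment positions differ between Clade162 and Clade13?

8

Differing sites — 1:Q/D; 4:C/V; 6:H/W; 10:W/Q; 14:R/G; 16:A/G; 19:I/Y; 22:F/G.
That gives 8 mismatches out of 25 aligned sites, so the Hamming distance is 8.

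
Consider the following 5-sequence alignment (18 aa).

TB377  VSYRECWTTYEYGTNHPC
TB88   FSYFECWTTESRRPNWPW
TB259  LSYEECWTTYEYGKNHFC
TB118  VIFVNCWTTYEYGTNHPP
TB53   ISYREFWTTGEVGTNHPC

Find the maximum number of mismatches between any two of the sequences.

12

Pairwise Hamming distances:
  TB377 vs TB88: 9
  TB377 vs TB259: 4
  TB377 vs TB118: 5
  TB377 vs TB53: 4
  TB88 vs TB259: 10
  TB88 vs TB118: 12
  TB88 vs TB53: 10
  TB259 vs TB118: 8
  TB259 vs TB53: 7
  TB118 vs TB53: 9
The largest is 12, between TB88 and TB118.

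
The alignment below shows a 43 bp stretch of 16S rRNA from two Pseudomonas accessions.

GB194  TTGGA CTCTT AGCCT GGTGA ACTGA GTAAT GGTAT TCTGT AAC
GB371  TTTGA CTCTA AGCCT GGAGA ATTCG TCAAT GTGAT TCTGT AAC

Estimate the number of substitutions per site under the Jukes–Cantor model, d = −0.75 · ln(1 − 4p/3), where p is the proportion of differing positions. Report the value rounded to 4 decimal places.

Mismatches occur at site 3 (G→T), site 10 (T→A), site 18 (T→A), site 22 (C→T), site 24 (G→C), site 25 (A→G), site 26 (G→T), site 27 (T→C), site 32 (G→T), site 33 (T→G).
p = 10/43 = 0.232558.
d = −0.75 · ln(1 − (4/3)·0.232558) = −0.75 · ln(0.689923) = −0.75 · (-0.371175) = 0.2784.

0.2784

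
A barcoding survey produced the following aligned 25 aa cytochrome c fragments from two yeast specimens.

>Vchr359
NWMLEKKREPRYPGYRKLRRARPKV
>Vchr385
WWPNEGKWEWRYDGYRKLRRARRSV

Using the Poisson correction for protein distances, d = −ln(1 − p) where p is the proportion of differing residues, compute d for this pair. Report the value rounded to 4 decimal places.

Differing sites — 1:N/W; 3:M/P; 4:L/N; 6:K/G; 8:R/W; 10:P/W; 13:P/D; 23:P/R; 24:K/S.
p = 9/25 = 0.360000.
d = −ln(1 − 0.360000) = −ln(0.640000) = 0.4463.

0.4463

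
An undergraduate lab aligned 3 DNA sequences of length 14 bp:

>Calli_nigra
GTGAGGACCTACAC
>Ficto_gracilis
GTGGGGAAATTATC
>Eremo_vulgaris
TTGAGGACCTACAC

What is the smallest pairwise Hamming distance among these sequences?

1

Pairwise Hamming distances:
  Calli_nigra vs Ficto_gracilis: 6
  Calli_nigra vs Eremo_vulgaris: 1
  Ficto_gracilis vs Eremo_vulgaris: 7
The smallest is 1, between Calli_nigra and Eremo_vulgaris.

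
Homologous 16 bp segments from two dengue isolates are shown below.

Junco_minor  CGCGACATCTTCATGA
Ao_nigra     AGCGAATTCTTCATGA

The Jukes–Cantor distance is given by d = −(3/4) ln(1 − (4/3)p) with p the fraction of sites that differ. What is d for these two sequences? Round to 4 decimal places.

0.2158

Mismatches occur at site 1 (C→A), site 6 (C→A), site 7 (A→T).
p = 3/16 = 0.187500.
d = −0.75 · ln(1 − (4/3)·0.187500) = −0.75 · ln(0.750000) = −0.75 · (-0.287682) = 0.2158.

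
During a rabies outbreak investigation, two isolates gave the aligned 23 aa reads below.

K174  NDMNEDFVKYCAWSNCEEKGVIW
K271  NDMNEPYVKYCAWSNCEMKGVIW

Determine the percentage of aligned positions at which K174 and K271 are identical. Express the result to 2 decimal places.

86.96%

Mismatches occur at site 6 (D→P), site 7 (F→Y), site 18 (E→M).
20 of the 23 sites match, so the percent identity is 20/23 × 100 = 86.96%.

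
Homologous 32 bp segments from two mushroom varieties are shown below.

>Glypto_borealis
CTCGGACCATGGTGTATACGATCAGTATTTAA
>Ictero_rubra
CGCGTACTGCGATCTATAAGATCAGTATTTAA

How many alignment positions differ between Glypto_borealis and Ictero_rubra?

8

The sequences differ at positions 2 (T/G), 5 (G/T), 8 (C/T), 9 (A/G), 10 (T/C), 12 (G/A), 14 (G/C), 19 (C/A).
That gives 8 mismatches out of 32 aligned sites, so the Hamming distance is 8.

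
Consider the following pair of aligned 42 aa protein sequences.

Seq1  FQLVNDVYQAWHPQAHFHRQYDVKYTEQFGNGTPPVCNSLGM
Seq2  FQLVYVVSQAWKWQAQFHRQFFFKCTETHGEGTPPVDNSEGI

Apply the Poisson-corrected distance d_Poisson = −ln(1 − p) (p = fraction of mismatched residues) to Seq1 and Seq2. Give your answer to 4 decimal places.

0.4796

The sequences differ at positions 5 (N/Y), 6 (D/V), 8 (Y/S), 12 (H/K), 13 (P/W), 16 (H/Q), 21 (Y/F), 22 (D/F), 23 (V/F), 25 (Y/C), 28 (Q/T), 29 (F/H), 31 (N/E), 37 (C/D), 40 (L/E), 42 (M/I).
p = 16/42 = 0.380952.
d = −ln(1 − 0.380952) = −ln(0.619048) = 0.4796.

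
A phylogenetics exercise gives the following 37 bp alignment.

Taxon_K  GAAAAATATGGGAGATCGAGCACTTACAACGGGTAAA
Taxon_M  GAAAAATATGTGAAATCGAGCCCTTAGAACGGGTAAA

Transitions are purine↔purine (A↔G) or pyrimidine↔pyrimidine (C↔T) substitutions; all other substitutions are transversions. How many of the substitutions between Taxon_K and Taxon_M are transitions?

Differing sites — 11:G/T (Tv); 14:G/A (Ti); 22:A/C (Tv); 27:C/G (Tv).
Of the 4 differences, 1 transition and 3 transversions, so the answer is 1.

1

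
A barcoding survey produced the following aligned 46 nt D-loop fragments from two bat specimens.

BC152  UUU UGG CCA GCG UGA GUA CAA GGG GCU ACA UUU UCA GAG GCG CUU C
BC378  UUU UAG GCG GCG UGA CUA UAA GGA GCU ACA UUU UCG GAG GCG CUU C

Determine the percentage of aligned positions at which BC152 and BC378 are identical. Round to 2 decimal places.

The sequences differ at positions 5 (G/A), 7 (C/G), 9 (A/G), 16 (G/C), 19 (C/U), 24 (G/A), 36 (A/G).
39 of the 46 sites match, so the percent identity is 39/46 × 100 = 84.78%.

84.78%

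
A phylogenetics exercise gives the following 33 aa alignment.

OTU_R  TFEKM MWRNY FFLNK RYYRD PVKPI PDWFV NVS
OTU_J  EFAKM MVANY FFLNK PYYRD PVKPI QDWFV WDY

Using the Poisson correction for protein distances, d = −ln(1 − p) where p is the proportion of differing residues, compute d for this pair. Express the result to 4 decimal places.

0.3185

Differing sites — 1:T/E; 3:E/A; 7:W/V; 8:R/A; 16:R/P; 26:P/Q; 31:N/W; 32:V/D; 33:S/Y.
p = 9/33 = 0.272727.
d = −ln(1 − 0.272727) = −ln(0.727273) = 0.3185.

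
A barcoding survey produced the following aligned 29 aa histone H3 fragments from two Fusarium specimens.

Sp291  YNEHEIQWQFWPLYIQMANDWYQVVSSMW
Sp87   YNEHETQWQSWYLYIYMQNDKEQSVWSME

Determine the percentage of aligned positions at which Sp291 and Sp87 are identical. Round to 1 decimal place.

65.5%

Mismatches occur at site 6 (I/T), site 10 (F/S), site 12 (P/Y), site 16 (Q/Y), site 18 (A/Q), site 21 (W/K), site 22 (Y/E), site 24 (V/S), site 26 (S/W), site 29 (W/E).
19 of the 29 sites match, so the percent identity is 19/29 × 100 = 65.5%.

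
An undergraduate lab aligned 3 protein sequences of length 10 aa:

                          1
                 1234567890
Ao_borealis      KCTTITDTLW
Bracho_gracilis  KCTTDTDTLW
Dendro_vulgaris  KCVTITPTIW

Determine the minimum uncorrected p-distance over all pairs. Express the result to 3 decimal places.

0.100

Pairwise Hamming distances:
  Ao_borealis vs Bracho_gracilis: 1
  Ao_borealis vs Dendro_vulgaris: 3
  Bracho_gracilis vs Dendro_vulgaris: 4
The smallest is 1 mismatch, between Ao_borealis and Bracho_gracilis; p = 1/10 = 0.100.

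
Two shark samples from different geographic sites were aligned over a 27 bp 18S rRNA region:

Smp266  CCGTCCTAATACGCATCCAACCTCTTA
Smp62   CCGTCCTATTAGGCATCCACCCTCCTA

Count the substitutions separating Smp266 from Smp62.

The sequences differ at positions 9 (A/T), 12 (C/G), 20 (A/C), 25 (T/C).
That gives 4 mismatches out of 27 aligned sites, so the Hamming distance is 4.

4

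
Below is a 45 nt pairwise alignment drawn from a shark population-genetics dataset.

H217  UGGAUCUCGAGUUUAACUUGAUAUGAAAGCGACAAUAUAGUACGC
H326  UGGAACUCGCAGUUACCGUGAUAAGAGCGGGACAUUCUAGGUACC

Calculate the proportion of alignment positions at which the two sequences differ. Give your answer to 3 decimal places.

Mismatches occur at site 5 (U/A), site 10 (A/C), site 11 (G/A), site 12 (U/G), site 16 (A/C), site 18 (U/G), site 24 (U/A), site 27 (A/G), site 28 (A/C), site 30 (C/G), site 35 (A/U), site 37 (A/C), site 41 (U/G), site 42 (A/U), site 43 (C/A), site 44 (G/C).
There are 16 differences over 45 sites, so p = 16/45 = 0.356.

0.356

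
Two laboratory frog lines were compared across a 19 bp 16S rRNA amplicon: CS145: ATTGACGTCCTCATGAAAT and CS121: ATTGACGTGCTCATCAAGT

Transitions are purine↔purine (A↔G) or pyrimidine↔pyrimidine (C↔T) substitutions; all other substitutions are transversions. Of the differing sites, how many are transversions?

Mismatches occur at site 9 (C/G, transversion), site 15 (G/C, transversion), site 18 (A/G, transition).
Of the 3 differences, 1 transition and 2 transversions, so the answer is 2.

2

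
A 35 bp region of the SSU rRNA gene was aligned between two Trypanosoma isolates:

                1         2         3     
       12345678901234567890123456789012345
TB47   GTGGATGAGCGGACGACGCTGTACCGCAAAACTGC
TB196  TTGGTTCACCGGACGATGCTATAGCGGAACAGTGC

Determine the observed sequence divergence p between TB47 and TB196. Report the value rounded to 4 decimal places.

0.2857

Mismatches occur at site 1 (G/T), site 5 (A/T), site 7 (G/C), site 9 (G/C), site 17 (C/T), site 21 (G/A), site 24 (C/G), site 27 (C/G), site 30 (A/C), site 32 (C/G).
There are 10 differences over 35 sites, so p = 10/35 = 0.2857.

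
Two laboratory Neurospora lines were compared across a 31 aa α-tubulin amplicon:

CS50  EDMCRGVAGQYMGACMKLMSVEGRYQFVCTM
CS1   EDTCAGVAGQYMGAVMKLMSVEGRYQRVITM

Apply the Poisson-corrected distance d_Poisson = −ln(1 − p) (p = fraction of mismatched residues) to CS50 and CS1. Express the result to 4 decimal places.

Differing sites — 3:M/T; 5:R/A; 15:C/V; 27:F/R; 29:C/I.
p = 5/31 = 0.161290.
d = −ln(1 − 0.161290) = −ln(0.838710) = 0.1759.

0.1759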